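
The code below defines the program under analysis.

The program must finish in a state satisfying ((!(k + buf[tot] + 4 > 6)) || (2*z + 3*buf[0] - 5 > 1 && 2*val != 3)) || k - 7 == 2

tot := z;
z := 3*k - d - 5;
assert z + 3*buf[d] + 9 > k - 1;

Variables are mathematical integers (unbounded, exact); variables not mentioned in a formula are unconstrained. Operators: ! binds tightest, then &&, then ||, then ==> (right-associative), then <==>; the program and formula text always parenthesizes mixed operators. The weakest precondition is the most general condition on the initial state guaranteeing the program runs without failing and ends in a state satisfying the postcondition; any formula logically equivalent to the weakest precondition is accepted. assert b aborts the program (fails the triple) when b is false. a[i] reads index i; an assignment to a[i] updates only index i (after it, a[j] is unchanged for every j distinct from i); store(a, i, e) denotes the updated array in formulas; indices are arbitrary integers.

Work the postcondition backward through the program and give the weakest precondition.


Working backward. After the program, the postcondition ((!(k + buf[tot] + 4 > 6)) || (2*z + 3*buf[0] - 5 > 1 && 2*val != 3)) || k - 7 == 2 must hold; in canonical form it is (!(buf[tot] + k > 2)) || (3*buf[0] + 2*z > 6 && 2*val != 3) || k == 9.
Before assert z + 3*buf[d] + 9 > k - 1: 3*buf[d] + z > k - 10 && ((!(buf[tot] + k > 2)) || (3*buf[0] + 2*z > 6 && 2*val != 3) || k == 9)
Before z := 3*k - d - 5: 3*buf[d] + 2*k > d - 5 && ((!(buf[tot] + k > 2)) || (3*buf[0] + 6*k > 2*d + 16 && 2*val != 3) || k == 9)
Before tot := z: 3*buf[d] + 2*k > d - 5 && ((!(buf[z] + k > 2)) || (3*buf[0] + 6*k > 2*d + 16 && 2*val != 3) || k == 9)
Answer: WP = 3*buf[d] + 2*k > d - 5 && ((!(buf[z] + k > 2)) || (3*buf[0] + 6*k > 2*d + 16 && 2*val != 3) || k == 9)


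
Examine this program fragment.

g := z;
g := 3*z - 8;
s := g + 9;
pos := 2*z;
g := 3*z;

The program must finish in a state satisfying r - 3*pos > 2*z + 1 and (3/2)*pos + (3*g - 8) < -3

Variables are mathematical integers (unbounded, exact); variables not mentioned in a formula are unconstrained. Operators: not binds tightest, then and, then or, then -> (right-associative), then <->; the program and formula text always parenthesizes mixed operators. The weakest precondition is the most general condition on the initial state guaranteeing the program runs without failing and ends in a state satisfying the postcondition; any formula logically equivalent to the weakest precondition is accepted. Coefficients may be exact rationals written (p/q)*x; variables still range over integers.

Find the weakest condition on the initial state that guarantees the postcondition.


Working backward. After the program, the postcondition r - 3*pos > 2*z + 1 and (3/2)*pos + (3*g - 8) < -3 must hold; in canonical form it is r > 3*pos + 2*z + 1 and 3*g + (3/2)*pos < 5.
Before g := 3*z: r > 3*pos + 2*z + 1 and (3/2)*pos + 9*z < 5
Before pos := 2*z: r > 8*z + 1 and 12*z < 5
Before s := g + 9: r > 8*z + 1 and 12*z < 5
Before g := 3*z - 8: r > 8*z + 1 and 12*z < 5
Before g := z: r > 8*z + 1 and 12*z < 5
Answer: WP = r > 8*z + 1 and 12*z < 5


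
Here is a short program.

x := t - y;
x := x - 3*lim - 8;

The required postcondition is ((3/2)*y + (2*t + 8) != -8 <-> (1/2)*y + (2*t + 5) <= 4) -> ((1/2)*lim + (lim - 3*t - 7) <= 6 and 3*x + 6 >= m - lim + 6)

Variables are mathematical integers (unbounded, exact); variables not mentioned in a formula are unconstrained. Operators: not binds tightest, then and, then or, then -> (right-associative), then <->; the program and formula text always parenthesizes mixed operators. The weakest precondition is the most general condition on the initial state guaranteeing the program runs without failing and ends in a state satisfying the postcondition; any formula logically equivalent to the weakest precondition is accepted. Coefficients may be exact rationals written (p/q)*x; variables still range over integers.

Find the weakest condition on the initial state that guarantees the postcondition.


Working backward. After the program, the postcondition ((3/2)*y + (2*t + 8) != -8 <-> (1/2)*y + (2*t + 5) <= 4) -> ((1/2)*lim + (lim - 3*t - 7) <= 6 and 3*x + 6 >= m - lim + 6) must hold; in canonical form it is (2*t + (3/2)*y != -16 <-> 2*t + (1/2)*y <= -1) -> ((3/2)*lim <= 3*t + 13 and lim + 3*x >= m).
Before x := x - 3*lim - 8: (2*t + (3/2)*y != -16 <-> 2*t + (1/2)*y <= -1) -> ((3/2)*lim <= 3*t + 13 and 3*x >= 8*lim + m + 24)
Before x := t - y: (2*t + (3/2)*y != -16 <-> 2*t + (1/2)*y <= -1) -> ((3/2)*lim <= 3*t + 13 and 3*t >= 8*lim + m + 3*y + 24)
Answer: WP = (2*t + (3/2)*y != -16 <-> 2*t + (1/2)*y <= -1) -> ((3/2)*lim <= 3*t + 13 and 3*t >= 8*lim + m + 3*y + 24)


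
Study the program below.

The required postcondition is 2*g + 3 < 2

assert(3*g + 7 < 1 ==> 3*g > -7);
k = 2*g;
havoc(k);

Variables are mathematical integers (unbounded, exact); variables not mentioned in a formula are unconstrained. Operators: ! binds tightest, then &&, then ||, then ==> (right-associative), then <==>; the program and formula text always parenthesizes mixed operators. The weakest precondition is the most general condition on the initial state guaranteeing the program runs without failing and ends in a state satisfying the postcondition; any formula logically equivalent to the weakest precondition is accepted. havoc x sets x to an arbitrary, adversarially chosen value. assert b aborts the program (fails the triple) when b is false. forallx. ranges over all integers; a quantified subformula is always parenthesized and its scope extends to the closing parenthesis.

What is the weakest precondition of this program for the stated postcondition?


Working backward. After the program, the postcondition 2*g + 3 < 2 must hold; in canonical form it is 2*g < -1.
Before havoc k: 2*g < -1
Before k := 2*g: 2*g < -1
Before assert 3*g + 7 < 1 ==> 3*g > -7: (3*g < -6 ==> 3*g > -7) && 2*g < -1
Answer: WP = (3*g < -6 ==> 3*g > -7) && 2*g < -1


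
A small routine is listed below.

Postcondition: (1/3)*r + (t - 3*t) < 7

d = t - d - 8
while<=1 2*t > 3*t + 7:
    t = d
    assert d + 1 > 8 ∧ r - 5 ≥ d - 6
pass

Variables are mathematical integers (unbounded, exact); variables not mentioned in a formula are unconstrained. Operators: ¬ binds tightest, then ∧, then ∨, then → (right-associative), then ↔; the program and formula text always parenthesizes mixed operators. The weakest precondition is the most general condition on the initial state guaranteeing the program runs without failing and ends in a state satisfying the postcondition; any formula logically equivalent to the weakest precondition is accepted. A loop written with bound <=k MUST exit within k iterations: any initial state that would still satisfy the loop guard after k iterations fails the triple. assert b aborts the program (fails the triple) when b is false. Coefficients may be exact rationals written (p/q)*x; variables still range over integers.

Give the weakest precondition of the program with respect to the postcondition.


Working backward. After the program, the postcondition (1/3)*r + (t - 3*t) < 7 must hold; in canonical form it is (1/3)*r < 2*t + 7.
Before skip: (1/3)*r < 2*t + 7
Before the loop (bound <=1), unroll the exhaustion recursion (WP_0 = exit-now case; WP_j = one more guarded iteration, up to j = 1):
  WP_0: (¬(t < -7)) ∧ (1/3)*r < 2*t + 7
  WP_1: (t < -7 → (d > 7 ∧ r ≥ d - 1 ∧ (¬(d < -7)) ∧ (1/3)*r < 2*d + 7)) ∧ ((¬(t < -7)) → (1/3)*r < 2*t + 7)
So before the loop: (t < -7 → (d > 7 ∧ r ≥ d - 1 ∧ (¬(d < -7)) ∧ (1/3)*r < 2*d + 7)) ∧ ((¬(t < -7)) → (1/3)*r < 2*t + 7)
Before d := t - d - 8: (t < -7 → (t > d + 15 ∧ d + r ≥ t - 9 ∧ (¬(t < d + 1)) ∧ 2*d + (1/3)*r < 2*t - 9)) ∧ ((¬(t < -7)) → (1/3)*r < 2*t + 7)
Answer: WP = (t < -7 → (t > d + 15 ∧ d + r ≥ t - 9 ∧ (¬(t < d + 1)) ∧ 2*d + (1/3)*r < 2*t - 9)) ∧ ((¬(t < -7)) → (1/3)*r < 2*t + 7)


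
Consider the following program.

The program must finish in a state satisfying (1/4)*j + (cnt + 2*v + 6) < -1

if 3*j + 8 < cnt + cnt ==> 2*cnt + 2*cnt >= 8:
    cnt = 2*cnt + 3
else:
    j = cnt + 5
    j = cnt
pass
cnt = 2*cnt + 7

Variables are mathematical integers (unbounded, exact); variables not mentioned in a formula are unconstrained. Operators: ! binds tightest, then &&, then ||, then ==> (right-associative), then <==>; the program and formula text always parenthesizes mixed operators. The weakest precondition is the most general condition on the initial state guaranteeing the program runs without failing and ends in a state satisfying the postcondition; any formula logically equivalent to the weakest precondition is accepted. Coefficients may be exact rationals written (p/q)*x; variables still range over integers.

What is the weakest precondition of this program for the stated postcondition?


Working backward. After the program, the postcondition (1/4)*j + (cnt + 2*v + 6) < -1 must hold; in canonical form it is cnt + (1/4)*j + 2*v < -7.
Before cnt := 2*cnt + 7: 2*cnt + (1/4)*j + 2*v < -14
Before skip: 2*cnt + (1/4)*j + 2*v < -14
Then branch requires 4*cnt + (1/4)*j + 2*v < -20; else branch requires (9/4)*cnt + 2*v < -14.
Before the if: ((3*j < 2*cnt - 8 ==> 4*cnt >= 8) ==> 4*cnt + (1/4)*j + 2*v < -20) && ((!(3*j < 2*cnt - 8 ==> 4*cnt >= 8)) ==> (9/4)*cnt + 2*v < -14)
Answer: WP = ((3*j < 2*cnt - 8 ==> 4*cnt >= 8) ==> 4*cnt + (1/4)*j + 2*v < -20) && ((!(3*j < 2*cnt - 8 ==> 4*cnt >= 8)) ==> (9/4)*cnt + 2*v < -14)


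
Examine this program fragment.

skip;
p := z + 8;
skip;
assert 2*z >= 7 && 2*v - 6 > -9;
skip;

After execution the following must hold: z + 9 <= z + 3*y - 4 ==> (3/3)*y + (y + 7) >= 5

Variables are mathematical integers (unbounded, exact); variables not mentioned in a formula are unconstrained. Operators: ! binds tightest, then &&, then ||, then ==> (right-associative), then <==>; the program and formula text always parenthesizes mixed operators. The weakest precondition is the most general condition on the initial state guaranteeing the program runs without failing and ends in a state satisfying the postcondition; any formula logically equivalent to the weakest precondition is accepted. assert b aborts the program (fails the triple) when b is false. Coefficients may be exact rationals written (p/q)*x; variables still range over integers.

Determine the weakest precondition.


Working backward. After the program, the postcondition z + 9 <= z + 3*y - 4 ==> (3/3)*y + (y + 7) >= 5 must hold; in canonical form it is 3*y >= 13 ==> 2*y >= -2.
Before skip: 3*y >= 13 ==> 2*y >= -2
Before assert 2*z >= 7 && 2*v - 6 > -9: 2*z >= 7 && 2*v > -3 && (3*y >= 13 ==> 2*y >= -2)
Before skip: 2*z >= 7 && 2*v > -3 && (3*y >= 13 ==> 2*y >= -2)
Before p := z + 8: 2*z >= 7 && 2*v > -3 && (3*y >= 13 ==> 2*y >= -2)
Before skip: 2*z >= 7 && 2*v > -3 && (3*y >= 13 ==> 2*y >= -2)
Answer: WP = 2*z >= 7 && 2*v > -3 && (3*y >= 13 ==> 2*y >= -2)


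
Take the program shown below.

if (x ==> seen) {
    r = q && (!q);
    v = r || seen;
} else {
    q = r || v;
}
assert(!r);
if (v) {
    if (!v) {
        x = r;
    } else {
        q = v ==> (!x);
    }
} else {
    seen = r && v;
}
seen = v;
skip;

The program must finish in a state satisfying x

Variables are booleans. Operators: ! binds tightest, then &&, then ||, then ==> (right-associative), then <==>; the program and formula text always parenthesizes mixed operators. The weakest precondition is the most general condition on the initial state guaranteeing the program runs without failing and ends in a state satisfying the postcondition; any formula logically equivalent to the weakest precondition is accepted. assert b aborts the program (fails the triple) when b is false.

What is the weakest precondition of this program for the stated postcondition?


Working backward. After the program, x must hold.
Before skip: x
Before seen := v: x
Then branch requires ((!v) ==> r) && (v ==> x); else branch requires x.
Before the if: (v ==> (((!v) ==> r) && (v ==> x))) && ((!v) ==> x)
Before assert !r: (!r) && (v ==> (((!v) ==> r) && (v ==> x))) && ((!v) ==> x)
Then branch requires (seen ==> (seen && (seen ==> x))) && ((!seen) ==> x); else branch requires (!r) && (v ==> (((!v) ==> r) && (v ==> x))) && ((!v) ==> x).
Before the if: ((x ==> seen) ==> ((seen ==> (seen && (seen ==> x))) && ((!seen) ==> x))) && ((!(x ==> seen)) ==> ((!r) && (v ==> (((!v) ==> r) && (v ==> x))) && ((!v) ==> x)))
Answer: WP = ((x ==> seen) ==> ((seen ==> (seen && (seen ==> x))) && ((!seen) ==> x))) && ((!(x ==> seen)) ==> ((!r) && (v ==> (((!v) ==> r) && (v ==> x))) && ((!v) ==> x)))


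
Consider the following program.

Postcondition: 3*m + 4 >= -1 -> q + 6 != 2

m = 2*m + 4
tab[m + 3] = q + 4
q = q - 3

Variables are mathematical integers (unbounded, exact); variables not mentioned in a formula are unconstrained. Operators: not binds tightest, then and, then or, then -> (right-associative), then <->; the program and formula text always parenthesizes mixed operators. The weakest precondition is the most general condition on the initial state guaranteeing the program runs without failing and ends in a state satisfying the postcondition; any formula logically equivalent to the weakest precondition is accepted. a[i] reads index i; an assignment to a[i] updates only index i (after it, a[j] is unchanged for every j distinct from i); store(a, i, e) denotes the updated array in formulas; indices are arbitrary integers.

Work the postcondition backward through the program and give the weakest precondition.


Working backward. After the program, the postcondition 3*m + 4 >= -1 -> q + 6 != 2 must hold; in canonical form it is 3*m >= -5 -> q != -4.
Before q := q - 3: 3*m >= -5 -> q != -1
Before tab[m + 3] := q + 4: 3*m >= -5 -> q != -1
Before m := 2*m + 4: 6*m >= -17 -> q != -1
Answer: WP = 6*m >= -17 -> q != -1


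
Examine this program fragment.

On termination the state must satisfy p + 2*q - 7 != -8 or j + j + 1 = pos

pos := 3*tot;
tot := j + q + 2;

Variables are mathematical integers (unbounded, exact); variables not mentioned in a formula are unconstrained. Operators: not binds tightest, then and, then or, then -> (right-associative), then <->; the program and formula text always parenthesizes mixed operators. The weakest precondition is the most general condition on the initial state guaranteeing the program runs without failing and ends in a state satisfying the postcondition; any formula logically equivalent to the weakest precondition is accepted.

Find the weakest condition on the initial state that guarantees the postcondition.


Working backward. After the program, the postcondition p + 2*q - 7 != -8 or j + j + 1 = pos must hold; in canonical form it is p + 2*q != -1 or 2*j = pos - 1.
Before tot := j + q + 2: p + 2*q != -1 or 2*j = pos - 1
Before pos := 3*tot: p + 2*q != -1 or 2*j = 3*tot - 1
Answer: WP = p + 2*q != -1 or 2*j = 3*tot - 1


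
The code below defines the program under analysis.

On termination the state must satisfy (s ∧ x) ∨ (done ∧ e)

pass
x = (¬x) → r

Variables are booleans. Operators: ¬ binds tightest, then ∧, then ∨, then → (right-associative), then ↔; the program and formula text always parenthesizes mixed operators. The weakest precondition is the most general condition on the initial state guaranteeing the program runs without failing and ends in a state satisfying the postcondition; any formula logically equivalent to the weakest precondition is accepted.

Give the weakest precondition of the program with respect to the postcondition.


Working backward. After the program, (s ∧ x) ∨ (done ∧ e) must hold.
Before x := (¬x) → r: (s ∧ ((¬x) → r)) ∨ (done ∧ e)
Before skip: (s ∧ ((¬x) → r)) ∨ (done ∧ e)
Answer: WP = (s ∧ ((¬x) → r)) ∨ (done ∧ e)


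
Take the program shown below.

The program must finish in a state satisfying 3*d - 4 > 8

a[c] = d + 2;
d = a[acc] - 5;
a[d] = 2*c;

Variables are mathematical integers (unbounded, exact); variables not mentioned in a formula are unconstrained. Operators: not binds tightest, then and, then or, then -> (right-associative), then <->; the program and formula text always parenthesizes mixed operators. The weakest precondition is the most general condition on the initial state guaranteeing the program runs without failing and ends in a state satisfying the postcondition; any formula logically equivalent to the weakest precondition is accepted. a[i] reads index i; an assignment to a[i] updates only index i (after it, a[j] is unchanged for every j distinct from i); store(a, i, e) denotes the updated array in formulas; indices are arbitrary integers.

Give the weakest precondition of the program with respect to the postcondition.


Working backward. After the program, the postcondition 3*d - 4 > 8 must hold; in canonical form it is 3*d > 12.
Before a[d] := 2*c: 3*d > 12
Before d := a[acc] - 5: 3*a[acc] > 27
Before a[c] := d + 2: 3*store(a, c, d + 2)[acc] > 27
Answer: WP = 3*store(a, c, d + 2)[acc] > 27


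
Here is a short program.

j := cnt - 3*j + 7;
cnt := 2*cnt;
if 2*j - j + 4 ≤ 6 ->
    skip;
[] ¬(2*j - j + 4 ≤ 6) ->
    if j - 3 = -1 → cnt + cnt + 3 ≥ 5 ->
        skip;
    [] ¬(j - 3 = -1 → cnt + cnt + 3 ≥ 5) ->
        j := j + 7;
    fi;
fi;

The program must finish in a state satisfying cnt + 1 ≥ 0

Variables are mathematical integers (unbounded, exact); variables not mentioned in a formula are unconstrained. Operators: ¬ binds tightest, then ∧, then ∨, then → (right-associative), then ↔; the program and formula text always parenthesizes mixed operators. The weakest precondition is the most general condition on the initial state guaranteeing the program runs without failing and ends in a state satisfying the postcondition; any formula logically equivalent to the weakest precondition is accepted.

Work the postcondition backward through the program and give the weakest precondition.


Working backward. After the program, the postcondition cnt + 1 ≥ 0 must hold; in canonical form it is cnt ≥ -1.
Then branch requires cnt ≥ -1; else branch requires ((j = 2 → 2*cnt ≥ 2) → cnt ≥ -1) ∧ ((¬(j = 2 → 2*cnt ≥ 2)) → cnt ≥ -1).
Before the if: (j ≤ 2 → cnt ≥ -1) ∧ ((¬(j ≤ 2)) → (((j = 2 → 2*cnt ≥ 2) → cnt ≥ -1) ∧ ((¬(j = 2 → 2*cnt ≥ 2)) → cnt ≥ -1)))
Before cnt := 2*cnt: (j ≤ 2 → 2*cnt ≥ -1) ∧ ((¬(j ≤ 2)) → (((j = 2 → 4*cnt ≥ 2) → 2*cnt ≥ -1) ∧ ((¬(j = 2 → 4*cnt ≥ 2)) → 2*cnt ≥ -1)))
Before j := cnt - 3*j + 7: (cnt ≤ 3*j - 5 → 2*cnt ≥ -1) ∧ ((¬(cnt ≤ 3*j - 5)) → (((cnt = 3*j - 5 → 4*cnt ≥ 2) → 2*cnt ≥ -1) ∧ ((¬(cnt = 3*j - 5 → 4*cnt ≥ 2)) → 2*cnt ≥ -1)))
Answer: WP = (cnt ≤ 3*j - 5 → 2*cnt ≥ -1) ∧ ((¬(cnt ≤ 3*j - 5)) → (((cnt = 3*j - 5 → 4*cnt ≥ 2) → 2*cnt ≥ -1) ∧ ((¬(cnt = 3*j - 5 → 4*cnt ≥ 2)) → 2*cnt ≥ -1)))


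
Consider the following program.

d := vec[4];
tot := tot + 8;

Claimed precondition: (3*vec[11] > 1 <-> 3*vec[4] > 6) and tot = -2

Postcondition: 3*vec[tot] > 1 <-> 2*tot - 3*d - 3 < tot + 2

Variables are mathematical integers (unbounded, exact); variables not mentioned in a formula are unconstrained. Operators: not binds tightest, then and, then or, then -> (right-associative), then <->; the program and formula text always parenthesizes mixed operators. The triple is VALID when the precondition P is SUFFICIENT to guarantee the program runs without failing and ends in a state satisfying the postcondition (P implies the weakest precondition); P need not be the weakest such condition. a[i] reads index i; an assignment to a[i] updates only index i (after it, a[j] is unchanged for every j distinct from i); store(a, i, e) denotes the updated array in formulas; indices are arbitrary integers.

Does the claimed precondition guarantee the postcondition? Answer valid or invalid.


Working backward. After the program, the postcondition 3*vec[tot] > 1 <-> 2*tot - 3*d - 3 < tot + 2 must hold; in canonical form it is 3*vec[tot] > 1 <-> tot < 3*d + 5.
Before tot := tot + 8: 3*vec[tot + 8] > 1 <-> tot < 3*d - 3
Before d := vec[4]: 3*vec[tot + 8] > 1 <-> tot < 3*vec[4] - 3
The weakest precondition is 3*vec[tot + 8] > 1 <-> tot < 3*vec[4] - 3.
Check whether (3*vec[11] > 1 <-> 3*vec[4] > 6) and tot = -2 implies it.
Countermodel: at the initial state tot = -2, vec = {[4] = 3, [6] = 0, [11] = 1, elsewhere 1}, the precondition holds but the weakest precondition fails.
Answer: invalid


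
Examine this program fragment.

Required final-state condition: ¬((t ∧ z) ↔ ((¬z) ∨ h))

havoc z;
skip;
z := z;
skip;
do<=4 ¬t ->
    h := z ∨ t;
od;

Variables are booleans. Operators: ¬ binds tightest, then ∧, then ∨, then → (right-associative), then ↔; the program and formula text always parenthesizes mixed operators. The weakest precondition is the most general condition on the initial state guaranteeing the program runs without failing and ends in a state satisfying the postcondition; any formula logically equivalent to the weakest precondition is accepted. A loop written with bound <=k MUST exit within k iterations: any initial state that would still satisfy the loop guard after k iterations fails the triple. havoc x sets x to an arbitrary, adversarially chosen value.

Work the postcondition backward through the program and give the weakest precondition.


Working backward. After the program, ¬((t ∧ z) ↔ ((¬z) ∨ h)) must hold.
Before the loop (bound <=4), unroll the exhaustion recursion (WP_0 = exit-now case; WP_j = one more guarded iteration, up to j = 4):
  WP_0: t ∧ (¬((t ∧ z) ↔ ((¬z) ∨ h)))
  WP_1: ((¬t) → (t ∧ (¬(t ∧ z)))) ∧ (t → (¬((t ∧ z) ↔ ((¬z) ∨ h))))
  WP_2: ((¬t) → (((¬t) → (t ∧ (¬(t ∧ z)))) ∧ (t → (¬(t ∧ z))))) ∧ (t → (¬((t ∧ z) ↔ ((¬z) ∨ h))))
  WP_3: ((¬t) → (((¬t) → (((¬t) → (t ∧ (¬(t ∧ z)))) ∧ (t → (¬(t ∧ z))))) ∧ (t → (¬(t ∧ z))))) ∧ (t → (¬((t ∧ z) ↔ ((¬z) ∨ h))))
  WP_4: ((¬t) → (((¬t) → (((¬t) → (((¬t) → (t ∧ (¬(t ∧ z)))) ∧ (t → (¬(t ∧ z))))) ∧ (t → (¬(t ∧ z))))) ∧ (t → (¬(t ∧ z))))) ∧ (t → (¬((t ∧ z) ↔ ((¬z) ∨ h))))
So before the loop: ((¬t) → (((¬t) → (((¬t) → (((¬t) → (t ∧ (¬(t ∧ z)))) ∧ (t → (¬(t ∧ z))))) ∧ (t → (¬(t ∧ z))))) ∧ (t → (¬(t ∧ z))))) ∧ (t → (¬((t ∧ z) ↔ ((¬z) ∨ h))))
Before skip: ((¬t) → (((¬t) → (((¬t) → (((¬t) → (t ∧ (¬(t ∧ z)))) ∧ (t → (¬(t ∧ z))))) ∧ (t → (¬(t ∧ z))))) ∧ (t → (¬(t ∧ z))))) ∧ (t → (¬((t ∧ z) ↔ ((¬z) ∨ h))))
Before z := z: ((¬t) → (((¬t) → (((¬t) → (((¬t) → (t ∧ (¬(t ∧ z)))) ∧ (t → (¬(t ∧ z))))) ∧ (t → (¬(t ∧ z))))) ∧ (t → (¬(t ∧ z))))) ∧ (t → (¬((t ∧ z) ↔ ((¬z) ∨ h))))
Before skip: ((¬t) → (((¬t) → (((¬t) → (((¬t) → (t ∧ (¬(t ∧ z)))) ∧ (t → (¬(t ∧ z))))) ∧ (t → (¬(t ∧ z))))) ∧ (t → (¬(t ∧ z))))) ∧ (t → (¬((t ∧ z) ↔ ((¬z) ∨ h))))
Before havoc z: ((¬t) → (((¬t) → (((¬t) → (t ∧ (t → (¬t)))) ∧ (t → (¬t)))) ∧ (t → (¬t)))) ∧ (t → (¬(t ↔ h))) ∧ ((¬t) → ((¬t) → ((¬t) → ((¬t) → t))))
Answer: WP = ((¬t) → (((¬t) → (((¬t) → (t ∧ (t → (¬t)))) ∧ (t → (¬t)))) ∧ (t → (¬t)))) ∧ (t → (¬(t ↔ h))) ∧ ((¬t) → ((¬t) → ((¬t) → ((¬t) → t))))


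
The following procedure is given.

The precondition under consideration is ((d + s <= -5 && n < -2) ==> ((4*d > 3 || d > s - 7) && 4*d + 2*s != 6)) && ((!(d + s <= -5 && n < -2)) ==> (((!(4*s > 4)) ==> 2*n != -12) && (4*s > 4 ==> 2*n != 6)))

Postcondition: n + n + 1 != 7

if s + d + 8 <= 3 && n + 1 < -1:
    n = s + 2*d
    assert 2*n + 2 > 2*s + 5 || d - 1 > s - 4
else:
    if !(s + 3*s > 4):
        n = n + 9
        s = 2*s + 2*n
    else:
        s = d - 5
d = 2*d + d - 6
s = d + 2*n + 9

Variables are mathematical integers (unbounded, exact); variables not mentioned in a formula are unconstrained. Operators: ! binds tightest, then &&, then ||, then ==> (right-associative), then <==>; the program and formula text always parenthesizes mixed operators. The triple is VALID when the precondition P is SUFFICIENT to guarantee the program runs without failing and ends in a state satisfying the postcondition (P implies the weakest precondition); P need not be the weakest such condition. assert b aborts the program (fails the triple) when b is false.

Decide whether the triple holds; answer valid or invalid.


Working backward. After the program, the postcondition n + n + 1 != 7 must hold; in canonical form it is 2*n != 6.
Before s := d + 2*n + 9: 2*n != 6
Before d := 2*d + d - 6: 2*n != 6
Then branch requires (4*d > 3 || d > s - 3) && 4*d + 2*s != 6; else branch requires ((!(4*s > 4)) ==> 2*n != -12) && (4*s > 4 ==> 2*n != 6).
Before the if: ((d + s <= -5 && n < -2) ==> ((4*d > 3 || d > s - 3) && 4*d + 2*s != 6)) && ((!(d + s <= -5 && n < -2)) ==> (((!(4*s > 4)) ==> 2*n != -12) && (4*s > 4 ==> 2*n != 6)))
The weakest precondition is ((d + s <= -5 && n < -2) ==> ((4*d > 3 || d > s - 3) && 4*d + 2*s != 6)) && ((!(d + s <= -5 && n < -2)) ==> (((!(4*s > 4)) ==> 2*n != -12) && (4*s > 4 ==> 2*n != 6))).
Check whether ((d + s <= -5 && n < -2) ==> ((4*d > 3 || d > s - 7) && 4*d + 2*s != 6)) && ((!(d + s <= -5 && n < -2)) ==> (((!(4*s > 4)) ==> 2*n != -12) && (4*s > 4 ==> 2*n != 6))) implies it.
Countermodel: at the initial state d = -5, n = -3, s = 0, the precondition holds but the weakest precondition fails.
Answer: invalid


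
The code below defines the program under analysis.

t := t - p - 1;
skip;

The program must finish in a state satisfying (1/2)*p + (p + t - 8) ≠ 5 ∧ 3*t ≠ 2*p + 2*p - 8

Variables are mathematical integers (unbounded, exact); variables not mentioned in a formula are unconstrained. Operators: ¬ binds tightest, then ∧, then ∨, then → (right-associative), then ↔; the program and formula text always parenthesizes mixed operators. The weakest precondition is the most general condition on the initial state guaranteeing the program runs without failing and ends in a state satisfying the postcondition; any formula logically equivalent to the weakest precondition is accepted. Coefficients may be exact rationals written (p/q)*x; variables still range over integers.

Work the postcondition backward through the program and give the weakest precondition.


Working backward. After the program, the postcondition (1/2)*p + (p + t - 8) ≠ 5 ∧ 3*t ≠ 2*p + 2*p - 8 must hold; in canonical form it is (3/2)*p + t ≠ 13 ∧ 3*t ≠ 4*p - 8.
Before skip: (3/2)*p + t ≠ 13 ∧ 3*t ≠ 4*p - 8
Before t := t - p - 1: (1/2)*p + t ≠ 14 ∧ 3*t ≠ 7*p - 5
Answer: WP = (1/2)*p + t ≠ 14 ∧ 3*t ≠ 7*p - 5


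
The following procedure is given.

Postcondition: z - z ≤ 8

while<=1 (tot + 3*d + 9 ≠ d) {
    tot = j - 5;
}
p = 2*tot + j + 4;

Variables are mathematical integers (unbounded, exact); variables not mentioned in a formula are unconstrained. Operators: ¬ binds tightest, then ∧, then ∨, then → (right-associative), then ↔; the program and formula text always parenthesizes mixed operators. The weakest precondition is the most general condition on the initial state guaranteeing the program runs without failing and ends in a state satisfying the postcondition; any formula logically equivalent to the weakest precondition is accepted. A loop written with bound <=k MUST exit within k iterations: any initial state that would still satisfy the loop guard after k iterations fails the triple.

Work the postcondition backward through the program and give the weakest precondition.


Working backward. After the program, the postcondition z - z ≤ 8 must hold; in canonical form it is true.
Before p := 2*tot + j + 4: true
Before the loop (bound <=1), unroll the exhaustion recursion (WP_0 = exit-now case; WP_j = one more guarded iteration, up to j = 1):
  WP_0: ¬(2*d + tot ≠ -9)
  WP_1: 2*d + tot ≠ -9 → (¬(2*d + j ≠ -4))
So before the loop: 2*d + tot ≠ -9 → (¬(2*d + j ≠ -4))
Answer: WP = 2*d + tot ≠ -9 → (¬(2*d + j ≠ -4))


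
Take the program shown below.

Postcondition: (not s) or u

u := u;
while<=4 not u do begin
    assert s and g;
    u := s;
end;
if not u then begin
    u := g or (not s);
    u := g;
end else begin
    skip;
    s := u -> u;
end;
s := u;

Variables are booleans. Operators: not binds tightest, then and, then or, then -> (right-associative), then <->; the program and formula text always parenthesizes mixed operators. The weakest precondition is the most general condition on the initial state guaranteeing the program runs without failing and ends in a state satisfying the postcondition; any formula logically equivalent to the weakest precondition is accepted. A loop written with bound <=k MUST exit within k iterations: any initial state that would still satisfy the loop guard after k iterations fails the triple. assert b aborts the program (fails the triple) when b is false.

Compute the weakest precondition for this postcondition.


Working backward. After the program, (not s) or u must hold.
Before s := u: true
Then branch requires true; else branch requires true.
Before the if: true
Before the loop (bound <=4), unroll the exhaustion recursion (WP_0 = exit-now case; WP_j = one more guarded iteration, up to j = 4):
  WP_0: u
  WP_1: (not u) -> (s and g)
  WP_2: (not u) -> (s and g and ((not s) -> (s and g)))
  WP_3: (not u) -> (s and g and ((not s) -> (s and g and ((not s) -> (s and g)))))
  WP_4: (not u) -> (s and g and ((not s) -> (s and g and ((not s) -> (s and g and ((not s) -> (s and g)))))))
So before the loop: (not u) -> (s and g and ((not s) -> (s and g and ((not s) -> (s and g and ((not s) -> (s and g)))))))
Before u := u: (not u) -> (s and g and ((not s) -> (s and g and ((not s) -> (s and g and ((not s) -> (s and g)))))))
Answer: WP = (not u) -> (s and g and ((not s) -> (s and g and ((not s) -> (s and g and ((not s) -> (s and g)))))))


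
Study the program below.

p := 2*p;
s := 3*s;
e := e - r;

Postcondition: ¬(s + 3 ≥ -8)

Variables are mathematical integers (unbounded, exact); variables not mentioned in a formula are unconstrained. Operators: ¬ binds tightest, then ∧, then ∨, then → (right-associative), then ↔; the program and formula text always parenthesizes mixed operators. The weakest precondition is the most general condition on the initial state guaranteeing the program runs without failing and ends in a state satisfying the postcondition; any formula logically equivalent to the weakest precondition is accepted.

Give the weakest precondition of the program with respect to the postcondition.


Working backward. After the program, the postcondition ¬(s + 3 ≥ -8) must hold; in canonical form it is ¬(s ≥ -11).
Before e := e - r: ¬(s ≥ -11)
Before s := 3*s: ¬(3*s ≥ -11)
Before p := 2*p: ¬(3*s ≥ -11)
Answer: WP = ¬(3*s ≥ -11)


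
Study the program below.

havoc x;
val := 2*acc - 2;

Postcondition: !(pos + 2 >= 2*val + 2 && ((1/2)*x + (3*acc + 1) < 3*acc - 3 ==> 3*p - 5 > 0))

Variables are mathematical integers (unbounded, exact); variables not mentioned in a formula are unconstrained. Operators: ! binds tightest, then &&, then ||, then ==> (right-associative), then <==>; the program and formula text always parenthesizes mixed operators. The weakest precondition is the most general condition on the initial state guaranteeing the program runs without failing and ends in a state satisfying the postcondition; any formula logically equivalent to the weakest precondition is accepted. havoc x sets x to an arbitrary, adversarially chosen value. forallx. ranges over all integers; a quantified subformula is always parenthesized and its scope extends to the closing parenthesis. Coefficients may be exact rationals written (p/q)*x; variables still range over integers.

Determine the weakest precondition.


Working backward. After the program, the postcondition !(pos + 2 >= 2*val + 2 && ((1/2)*x + (3*acc + 1) < 3*acc - 3 ==> 3*p - 5 > 0)) must hold; in canonical form it is !(pos >= 2*val && ((1/2)*x < -4 ==> 3*p > 5)).
Before val := 2*acc - 2: !(pos >= 4*acc - 4 && ((1/2)*x < -4 ==> 3*p > 5))
Before havoc x: forall x_1. (!(pos >= 4*acc - 4 && ((1/2)*x_1 < -4 ==> 3*p > 5)))
Answer: WP = forall x_1. (!(pos >= 4*acc - 4 && ((1/2)*x_1 < -4 ==> 3*p > 5)))


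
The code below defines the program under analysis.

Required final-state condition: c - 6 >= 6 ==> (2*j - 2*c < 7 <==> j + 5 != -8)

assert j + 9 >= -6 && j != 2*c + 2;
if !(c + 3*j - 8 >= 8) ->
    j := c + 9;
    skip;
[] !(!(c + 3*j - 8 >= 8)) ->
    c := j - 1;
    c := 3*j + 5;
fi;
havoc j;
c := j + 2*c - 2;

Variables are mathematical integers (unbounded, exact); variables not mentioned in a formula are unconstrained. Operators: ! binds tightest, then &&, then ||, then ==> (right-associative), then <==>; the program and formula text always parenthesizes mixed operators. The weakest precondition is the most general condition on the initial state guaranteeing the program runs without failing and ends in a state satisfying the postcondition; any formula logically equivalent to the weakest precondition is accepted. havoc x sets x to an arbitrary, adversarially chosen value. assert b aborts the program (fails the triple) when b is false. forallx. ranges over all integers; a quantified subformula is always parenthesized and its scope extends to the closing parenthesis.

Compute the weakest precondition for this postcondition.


Working backward. After the program, the postcondition c - 6 >= 6 ==> (2*j - 2*c < 7 <==> j + 5 != -8) must hold; in canonical form it is c >= 12 ==> (2*j < 2*c + 7 <==> j != -13).
Before c := j + 2*c - 2: 2*c + j >= 14 ==> (4*c > -3 <==> j != -13)
Before havoc j: forall j_1. (2*c + j_1 >= 14 ==> (4*c > -3 <==> j_1 != -13))
Then branch requires forall j_1. (2*c + j_1 >= 14 ==> (4*c > -3 <==> j_1 != -13)); else branch requires forall j_1. (6*j + j_1 >= 4 ==> (12*j > -23 <==> j_1 != -13)).
Before the if: ((!(c + 3*j >= 16)) ==> (forall j_1. (2*c + j_1 >= 14 ==> (4*c > -3 <==> j_1 != -13)))) && (c + 3*j >= 16 ==> (forall j_1. (6*j + j_1 >= 4 ==> (12*j > -23 <==> j_1 != -13))))
Before assert j + 9 >= -6 && j != 2*c + 2: j >= -15 && j != 2*c + 2 && ((!(c + 3*j >= 16)) ==> (forall j_1. (2*c + j_1 >= 14 ==> (4*c > -3 <==> j_1 != -13)))) && (c + 3*j >= 16 ==> (forall j_1. (6*j + j_1 >= 4 ==> (12*j > -23 <==> j_1 != -13))))
Answer: WP = j >= -15 && j != 2*c + 2 && ((!(c + 3*j >= 16)) ==> (forall j_1. (2*c + j_1 >= 14 ==> (4*c > -3 <==> j_1 != -13)))) && (c + 3*j >= 16 ==> (forall j_1. (6*j + j_1 >= 4 ==> (12*j > -23 <==> j_1 != -13))))


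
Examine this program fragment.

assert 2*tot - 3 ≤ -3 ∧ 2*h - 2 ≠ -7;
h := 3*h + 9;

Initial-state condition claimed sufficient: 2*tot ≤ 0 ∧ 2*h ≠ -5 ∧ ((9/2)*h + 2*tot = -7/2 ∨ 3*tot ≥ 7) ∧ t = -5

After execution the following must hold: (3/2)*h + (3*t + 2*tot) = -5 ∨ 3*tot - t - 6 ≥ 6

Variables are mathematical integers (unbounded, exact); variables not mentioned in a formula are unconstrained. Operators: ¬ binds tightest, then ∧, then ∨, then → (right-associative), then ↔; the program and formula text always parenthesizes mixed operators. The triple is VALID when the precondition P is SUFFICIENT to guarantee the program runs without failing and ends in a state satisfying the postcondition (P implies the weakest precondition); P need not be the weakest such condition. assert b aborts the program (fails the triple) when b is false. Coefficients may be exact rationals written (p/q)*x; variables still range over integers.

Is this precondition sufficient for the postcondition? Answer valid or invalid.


Working backward. After the program, the postcondition (3/2)*h + (3*t + 2*tot) = -5 ∨ 3*tot - t - 6 ≥ 6 must hold; in canonical form it is (3/2)*h + 3*t + 2*tot = -5 ∨ 3*tot ≥ t + 12.
Before h := 3*h + 9: (9/2)*h + 3*t + 2*tot = -37/2 ∨ 3*tot ≥ t + 12
Before assert 2*tot - 3 ≤ -3 ∧ 2*h - 2 ≠ -7: 2*tot ≤ 0 ∧ 2*h ≠ -5 ∧ ((9/2)*h + 3*t + 2*tot = -37/2 ∨ 3*tot ≥ t + 12)
The weakest precondition is 2*tot ≤ 0 ∧ 2*h ≠ -5 ∧ ((9/2)*h + 3*t + 2*tot = -37/2 ∨ 3*tot ≥ t + 12).
Check whether 2*tot ≤ 0 ∧ 2*h ≠ -5 ∧ ((9/2)*h + 2*tot = -7/2 ∨ 3*tot ≥ 7) ∧ t = -5 implies it.
Every state satisfying the precondition satisfies the weakest precondition: the implication holds.
Answer: valid


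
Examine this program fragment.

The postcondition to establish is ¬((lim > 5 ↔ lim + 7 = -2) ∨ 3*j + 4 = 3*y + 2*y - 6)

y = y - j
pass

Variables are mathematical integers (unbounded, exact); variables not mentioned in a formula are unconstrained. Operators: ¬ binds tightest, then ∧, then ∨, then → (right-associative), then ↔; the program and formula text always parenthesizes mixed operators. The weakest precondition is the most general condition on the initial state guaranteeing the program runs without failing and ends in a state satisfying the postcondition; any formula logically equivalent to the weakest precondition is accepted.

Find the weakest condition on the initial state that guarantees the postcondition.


Working backward. After the program, the postcondition ¬((lim > 5 ↔ lim + 7 = -2) ∨ 3*j + 4 = 3*y + 2*y - 6) must hold; in canonical form it is ¬((lim > 5 ↔ lim = -9) ∨ 3*j = 5*y - 10).
Before skip: ¬((lim > 5 ↔ lim = -9) ∨ 3*j = 5*y - 10)
Before y := y - j: ¬((lim > 5 ↔ lim = -9) ∨ 8*j = 5*y - 10)
Answer: WP = ¬((lim > 5 ↔ lim = -9) ∨ 8*j = 5*y - 10)


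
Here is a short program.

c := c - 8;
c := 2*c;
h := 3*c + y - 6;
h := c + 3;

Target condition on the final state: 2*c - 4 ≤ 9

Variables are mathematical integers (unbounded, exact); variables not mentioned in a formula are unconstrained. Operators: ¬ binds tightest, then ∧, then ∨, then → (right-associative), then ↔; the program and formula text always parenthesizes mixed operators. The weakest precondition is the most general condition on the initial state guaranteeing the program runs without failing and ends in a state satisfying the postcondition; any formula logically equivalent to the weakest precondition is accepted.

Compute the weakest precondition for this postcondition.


Working backward. After the program, the postcondition 2*c - 4 ≤ 9 must hold; in canonical form it is 2*c ≤ 13.
Before h := c + 3: 2*c ≤ 13
Before h := 3*c + y - 6: 2*c ≤ 13
Before c := 2*c: 4*c ≤ 13
Before c := c - 8: 4*c ≤ 45
Answer: WP = 4*c ≤ 45


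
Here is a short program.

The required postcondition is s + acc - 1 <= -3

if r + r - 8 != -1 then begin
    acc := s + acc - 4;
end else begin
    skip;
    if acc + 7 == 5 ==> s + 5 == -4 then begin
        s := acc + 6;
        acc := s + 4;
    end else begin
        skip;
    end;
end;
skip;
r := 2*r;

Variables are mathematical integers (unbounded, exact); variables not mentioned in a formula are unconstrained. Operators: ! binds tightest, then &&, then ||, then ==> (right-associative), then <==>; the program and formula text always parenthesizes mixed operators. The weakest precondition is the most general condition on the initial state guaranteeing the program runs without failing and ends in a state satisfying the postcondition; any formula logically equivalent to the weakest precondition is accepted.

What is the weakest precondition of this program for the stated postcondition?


Working backward. After the program, the postcondition s + acc - 1 <= -3 must hold; in canonical form it is acc + s <= -2.
Before r := 2*r: acc + s <= -2
Before skip: acc + s <= -2
Then branch requires acc + 2*s <= 2; else branch requires ((acc == -2 ==> s == -9) ==> 2*acc <= -18) && ((!(acc == -2 ==> s == -9)) ==> acc + s <= -2).
Before the if: (2*r != 7 ==> acc + 2*s <= 2) && ((!(2*r != 7)) ==> (((acc == -2 ==> s == -9) ==> 2*acc <= -18) && ((!(acc == -2 ==> s == -9)) ==> acc + s <= -2)))
Answer: WP = (2*r != 7 ==> acc + 2*s <= 2) && ((!(2*r != 7)) ==> (((acc == -2 ==> s == -9) ==> 2*acc <= -18) && ((!(acc == -2 ==> s == -9)) ==> acc + s <= -2)))


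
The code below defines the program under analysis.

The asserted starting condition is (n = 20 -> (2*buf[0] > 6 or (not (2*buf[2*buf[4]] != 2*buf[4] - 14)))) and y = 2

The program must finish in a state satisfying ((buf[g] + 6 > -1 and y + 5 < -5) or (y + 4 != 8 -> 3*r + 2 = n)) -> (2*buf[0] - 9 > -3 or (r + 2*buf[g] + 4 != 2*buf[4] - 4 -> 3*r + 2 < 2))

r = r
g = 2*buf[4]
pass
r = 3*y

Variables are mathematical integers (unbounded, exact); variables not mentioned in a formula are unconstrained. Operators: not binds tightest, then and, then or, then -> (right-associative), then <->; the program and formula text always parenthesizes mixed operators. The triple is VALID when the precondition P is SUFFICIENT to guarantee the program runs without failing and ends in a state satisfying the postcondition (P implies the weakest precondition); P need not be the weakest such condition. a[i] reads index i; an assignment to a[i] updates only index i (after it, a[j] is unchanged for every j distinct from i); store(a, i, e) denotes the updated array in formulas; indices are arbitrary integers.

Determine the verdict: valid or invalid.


Working backward. After the program, the postcondition ((buf[g] + 6 > -1 and y + 5 < -5) or (y + 4 != 8 -> 3*r + 2 = n)) -> (2*buf[0] - 9 > -3 or (r + 2*buf[g] + 4 != 2*buf[4] - 4 -> 3*r + 2 < 2)) must hold; in canonical form it is ((buf[g] > -7 and y < -10) or (y != 4 -> 3*r = n - 2)) -> (2*buf[0] > 6 or (2*buf[g] + r != 2*buf[4] - 8 -> 3*r < 0)).
Before r := 3*y: ((buf[g] > -7 and y < -10) or (y != 4 -> 9*y = n - 2)) -> (2*buf[0] > 6 or (2*buf[g] + 3*y != 2*buf[4] - 8 -> 9*y < 0))
Before skip: ((buf[g] > -7 and y < -10) or (y != 4 -> 9*y = n - 2)) -> (2*buf[0] > 6 or (2*buf[g] + 3*y != 2*buf[4] - 8 -> 9*y < 0))
Before g := 2*buf[4]: ((buf[2*buf[4]] > -7 and y < -10) or (y != 4 -> 9*y = n - 2)) -> (2*buf[0] > 6 or (2*buf[2*buf[4]] + 3*y != 2*buf[4] - 8 -> 9*y < 0))
Before r := r: ((buf[2*buf[4]] > -7 and y < -10) or (y != 4 -> 9*y = n - 2)) -> (2*buf[0] > 6 or (2*buf[2*buf[4]] + 3*y != 2*buf[4] - 8 -> 9*y < 0))
The weakest precondition is ((buf[2*buf[4]] > -7 and y < -10) or (y != 4 -> 9*y = n - 2)) -> (2*buf[0] > 6 or (2*buf[2*buf[4]] + 3*y != 2*buf[4] - 8 -> 9*y < 0)).
Check whether (n = 20 -> (2*buf[0] > 6 or (not (2*buf[2*buf[4]] != 2*buf[4] - 14)))) and y = 2 implies it.
Every state satisfying the precondition satisfies the weakest precondition: the implication holds.
Answer: valid
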